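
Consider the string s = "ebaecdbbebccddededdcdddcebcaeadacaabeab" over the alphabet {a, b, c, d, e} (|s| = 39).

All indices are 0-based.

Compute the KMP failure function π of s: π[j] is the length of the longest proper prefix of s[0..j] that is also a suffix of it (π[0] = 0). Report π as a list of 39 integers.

[0, 0, 0, 1, 0, 0, 0, 0, 1, 2, 0, 0, 0, 0, 1, 0, 1, 0, 0, 0, 0, 0, 0, 0, 1, 2, 0, 0, 1, 0, 0, 0, 0, 0, 0, 0, 1, 0, 0]

π[0] = 0
j=1 s[j]='b': π[1]=0 (border '')
j=2 s[j]='a': π[2]=0 (border '')
j=3 s[j]='e': π[3]=1 (border 'e')
j=4 s[j]='c': k: 1→0; π[4]=0 (border '')
j=5 s[j]='d': π[5]=0 (border '')
j=6 s[j]='b': π[6]=0 (border '')
j=7 s[j]='b': π[7]=0 (border '')
j=8 s[j]='e': π[8]=1 (border 'e')
j=9 s[j]='b': π[9]=2 (border 'eb')
j=10 s[j]='c': k: 2→0; π[10]=0 (border '')
j=11 s[j]='c': π[11]=0 (border '')
j=12 s[j]='d': π[12]=0 (border '')
j=13 s[j]='d': π[13]=0 (border '')
j=14 s[j]='e': π[14]=1 (border 'e')
j=15 s[j]='d': k: 1→0; π[15]=0 (border '')
j=16 s[j]='e': π[16]=1 (border 'e')
j=17 s[j]='d': k: 1→0; π[17]=0 (border '')
j=18 s[j]='d': π[18]=0 (border '')
j=19 s[j]='c': π[19]=0 (border '')
j=20 s[j]='d': π[20]=0 (border '')
j=21 s[j]='d': π[21]=0 (border '')
j=22 s[j]='d': π[22]=0 (border '')
j=23 s[j]='c': π[23]=0 (border '')
j=24 s[j]='e': π[24]=1 (border 'e')
j=25 s[j]='b': π[25]=2 (border 'eb')
j=26 s[j]='c': k: 2→0; π[26]=0 (border '')
j=27 s[j]='a': π[27]=0 (border '')
j=28 s[j]='e': π[28]=1 (border 'e')
j=29 s[j]='a': k: 1→0; π[29]=0 (border '')
j=30 s[j]='d': π[30]=0 (border '')
j=31 s[j]='a': π[31]=0 (border '')
j=32 s[j]='c': π[32]=0 (border '')
j=33 s[j]='a': π[33]=0 (border '')
j=34 s[j]='a': π[34]=0 (border '')
j=35 s[j]='b': π[35]=0 (border '')
j=36 s[j]='e': π[36]=1 (border 'e')
j=37 s[j]='a': k: 1→0; π[37]=0 (border '')
j=38 s[j]='b': π[38]=0 (border '')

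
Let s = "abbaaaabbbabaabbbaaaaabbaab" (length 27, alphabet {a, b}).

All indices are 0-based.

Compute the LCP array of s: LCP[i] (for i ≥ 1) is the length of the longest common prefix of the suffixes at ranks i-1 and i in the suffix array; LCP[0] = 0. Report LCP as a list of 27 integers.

[0, 4, 6, 3, 5, 2, 3, 4, 6, 1, 2, 2, 5, 3, 5, 0, 1, 5, 3, 4, 2, 1, 6, 4, 3, 2, 4]

rank→(start, suffix):
  0 → (17, 'aaaaabbaab')
  1 → (18, 'aaaabbaab')
  2 → (3, 'aaaabbbabaabbbaaaaabbaab')
  3 → (19, 'aaabbaab')
  4 → (4, 'aaabbbabaabbbaaaaabbaab')
  5 → (24, 'aab')
  6 → (20, 'aabbaab')
  7 → (12, 'aabbbaaaaabbaab')
  8 → (5, 'aabbbabaabbbaaaaabbaab')
  9 → (25, 'ab')
  10 → (10, 'abaabbbaaaaabbaab')
  11 → (0, 'abbaaaabbbabaabbbaaaaabbaab')
  12 → (21, 'abbaab')
  13 → (13, 'abbbaaaaabbaab')
  14 → (6, 'abbbabaabbbaaaaabbaab')
  15 → (26, 'b')
  16 → (16, 'baaaaabbaab')
  17 → (2, 'baaaabbbabaabbbaaaaabbaab')
  18 → (23, 'baab')
  19 → (11, 'baabbbaaaaabbaab')
  20 → (9, 'babaabbbaaaaabbaab')
  21 → (15, 'bbaaaaabbaab')
  22 → (1, 'bbaaaabbbabaabbbaaaaabbaab')
  23 → (22, 'bbaab')
  24 → (8, 'bbabaabbbaaaaabbaab')
  25 → (14, 'bbbaaaaabbaab')
  26 → (7, 'bbbabaabbbaaaaabbaab')

SA = [17, 18, 3, 19, 4, 24, 20, 12, 5, 25, 10, 0, 21, 13, 6, 26, 16, 2, 23, 11, 9, 15, 1, 22, 8, 14, 7]
i: (SA[i-1],SA[i]) lcp shared
  1: (17,18) 4 'aaaa'
  2: (18,3) 6 'aaaabb'
  3: (3,19) 3 'aaa'
  4: (19,4) 5 'aaabb'
  5: (4,24) 2 'aa'
  6: (24,20) 3 'aab'
  7: (20,12) 4 'aabb'
  8: (12,5) 6 'aabbba'
  9: (5,25) 1 'a'
  10: (25,10) 2 'ab'
  11: (10,0) 2 'ab'
  12: (0,21) 5 'abbaa'
  13: (21,13) 3 'abb'
  14: (13,6) 5 'abbba'
  15: (6,26) 0 ''
  16: (26,16) 1 'b'
  17: (16,2) 5 'baaaa'
  18: (2,23) 3 'baa'
  19: (23,11) 4 'baab'
  20: (11,9) 2 'ba'
  21: (9,15) 1 'b'
  22: (15,1) 6 'bbaaaa'
  23: (1,22) 4 'bbaa'
  24: (22,8) 3 'bba'
  25: (8,14) 2 'bb'
  26: (14,7) 4 'bbba'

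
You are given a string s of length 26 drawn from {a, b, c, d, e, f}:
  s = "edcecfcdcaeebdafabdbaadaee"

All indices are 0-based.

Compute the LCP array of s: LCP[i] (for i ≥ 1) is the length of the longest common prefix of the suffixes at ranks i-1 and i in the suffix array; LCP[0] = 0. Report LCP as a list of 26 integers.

[0, 1, 1, 1, 3, 1, 0, 1, 2, 0, 1, 1, 1, 0, 2, 1, 1, 2, 0, 1, 1, 1, 1, 2, 0, 1]

rank→(start, suffix):
  0 → (20, 'aadaee')
  1 → (16, 'abdbaadaee')
  2 → (21, 'adaee')
  3 → (23, 'aee')
  4 → (9, 'aeebdafabdbaadaee')
  5 → (14, 'afabdbaadaee')
  6 → (19, 'baadaee')
  7 → (12, 'bdafabdbaadaee')
  8 → (17, 'bdbaadaee')
  9 → (8, 'caeebdafabdbaadaee')
  10 → (6, 'cdcaeebdafabdbaadaee')
  11 → (2, 'cecfcdcaeebdafabdbaadaee')
  12 → (4, 'cfcdcaeebdafabdbaadaee')
  13 → (22, 'daee')
  14 → (13, 'dafabdbaadaee')
  15 → (18, 'dbaadaee')
  16 → (7, 'dcaeebdafabdbaadaee')
  17 → (1, 'dcecfcdcaeebdafabdbaadaee')
  18 → (25, 'e')
  19 → (11, 'ebdafabdbaadaee')
  20 → (3, 'ecfcdcaeebdafabdbaadaee')
  21 → (0, 'edcecfcdcaeebdafabdbaadaee')
  22 → (24, 'ee')
  23 → (10, 'eebdafabdbaadaee')
  24 → (15, 'fabdbaadaee')
  25 → (5, 'fcdcaeebdafabdbaadaee')

SA = [20, 16, 21, 23, 9, 14, 19, 12, 17, 8, 6, 2, 4, 22, 13, 18, 7, 1, 25, 11, 3, 0, 24, 10, 15, 5]
[i] adj suffixes → lcp
  [1] 20/16 → 1 ('a')
  [2] 16/21 → 1 ('a')
  [3] 21/23 → 1 ('a')
  [4] 23/9 → 3 ('aee')
  [5] 9/14 → 1 ('a')
  [6] 14/19 → 0 ('')
  [7] 19/12 → 1 ('b')
  [8] 12/17 → 2 ('bd')
  [9] 17/8 → 0 ('')
  [10] 8/6 → 1 ('c')
  [11] 6/2 → 1 ('c')
  [12] 2/4 → 1 ('c')
  [13] 4/22 → 0 ('')
  [14] 22/13 → 2 ('da')
  [15] 13/18 → 1 ('d')
  [16] 18/7 → 1 ('d')
  [17] 7/1 → 2 ('dc')
  [18] 1/25 → 0 ('')
  [19] 25/11 → 1 ('e')
  [20] 11/3 → 1 ('e')
  [21] 3/0 → 1 ('e')
  [22] 0/24 → 1 ('e')
  [23] 24/10 → 2 ('ee')
  [24] 10/15 → 0 ('')
  [25] 15/5 → 1 ('f')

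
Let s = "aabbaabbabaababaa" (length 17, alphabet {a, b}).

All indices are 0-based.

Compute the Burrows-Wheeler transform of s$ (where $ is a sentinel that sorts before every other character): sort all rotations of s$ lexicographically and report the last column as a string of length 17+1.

aabb$bbbaaaaababaa

rank  rotation            last
    0  $aabbaabbabaababaa  a
    1  a$aabbaabbabaababa  a
    2  aa$aabbaabbabaabab  b
    3  aababaa$aabbaabbab  b
    4  aabbaabbabaababaa$  $
    5  aabbabaababaa$aabb  b
    6  abaa$aabbaabbabaab  b
    7  abaababaa$aabbaabb  b
    8  ababaa$aabbaabbaba  a
    9  abbaabbabaababaa$a  a
   10  abbabaababaa$aabba  a
   11  baa$aabbaabbabaaba  a
   12  baababaa$aabbaabba  a
   13  baabbabaababaa$aab  b
   14  babaa$aabbaabbabaa  a
   15  babaababaa$aabbaab  b
   16  bbaabbabaababaa$aa  a
   17  bbabaababaa$aabbaa  a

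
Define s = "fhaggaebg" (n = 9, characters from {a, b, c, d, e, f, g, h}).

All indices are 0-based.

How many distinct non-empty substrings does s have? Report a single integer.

42

rank | idx | suffix
   0 |   5 | aebg
   1 |   2 | aggaebg
   2 |   7 | bg
   3 |   6 | ebg
   4 |   0 | fhaggaebg
   5 |   8 | g
   6 |   4 | gaebg
   7 |   3 | ggaebg
   8 |   1 | haggaebg

SA = [5, 2, 7, 6, 0, 8, 4, 3, 1]
rank  pair      lcp
   1  s[5:],s[2:]  1  'a'
   2  s[2:],s[7:]  0  ''
   3  s[7:],s[6:]  0  ''
   4  s[6:],s[0:]  0  ''
   5  s[0:],s[8:]  0  ''
   6  s[8:],s[4:]  1  'g'
   7  s[4:],s[3:]  1  'g'
   8  s[3:],s[1:]  0  ''

n(n+1)/2 = 9·10/2 = 45
Σ LCP = 0 + 1 + 0 + 0 + 0 + 0 + 1 + 1 + 0 = 3
distinct = 45 − 3 = 42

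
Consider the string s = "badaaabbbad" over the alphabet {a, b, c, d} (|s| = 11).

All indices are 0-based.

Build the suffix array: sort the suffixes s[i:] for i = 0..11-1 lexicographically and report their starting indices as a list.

[3, 4, 5, 9, 1, 8, 0, 7, 6, 10, 2]

rank→(start, suffix):
  0 → (3, 'aaabbbad')
  1 → (4, 'aabbbad')
  2 → (5, 'abbbad')
  3 → (9, 'ad')
  4 → (1, 'adaaabbbad')
  5 → (8, 'bad')
  6 → (0, 'badaaabbbad')
  7 → (7, 'bbad')
  8 → (6, 'bbbad')
  9 → (10, 'd')
  10 → (2, 'daaabbbad')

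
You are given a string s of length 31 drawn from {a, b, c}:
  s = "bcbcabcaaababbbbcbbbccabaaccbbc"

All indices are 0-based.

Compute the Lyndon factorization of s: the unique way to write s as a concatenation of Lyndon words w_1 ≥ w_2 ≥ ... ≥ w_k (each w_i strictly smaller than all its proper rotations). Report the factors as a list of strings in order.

emit factor 1: 'bc' (i=0, period=2)
emit factor 2: 'bc' (i=2, period=2)
emit factor 3: 'abc' (i=4, period=3)
emit factor 4: 'aaababbbbcbbbccabaaccbbc' (i=7, period=24)

["bc", "bc", "abc", "aaababbbbcbbbccabaaccbbc"]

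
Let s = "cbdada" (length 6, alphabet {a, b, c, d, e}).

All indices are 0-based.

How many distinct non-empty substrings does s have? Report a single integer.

sorted suffixes:
  #0 SA[0]=5  'a'
  #1 SA[1]=3  'ada'
  #2 SA[2]=1  'bdada'
  #3 SA[3]=0  'cbdada'
  #4 SA[4]=4  'da'
  #5 SA[5]=2  'dada'

SA = [5, 3, 1, 0, 4, 2]
i: (SA[i-1],SA[i]) lcp shared
  1: (5,3) 1 'a'
  2: (3,1) 0 ''
  3: (1,0) 0 ''
  4: (0,4) 0 ''
  5: (4,2) 2 'da'

n(n+1)/2 = 6·7/2 = 21
Σ LCP = 0 + 1 + 0 + 0 + 0 + 2 = 3
distinct = 21 − 3 = 18

18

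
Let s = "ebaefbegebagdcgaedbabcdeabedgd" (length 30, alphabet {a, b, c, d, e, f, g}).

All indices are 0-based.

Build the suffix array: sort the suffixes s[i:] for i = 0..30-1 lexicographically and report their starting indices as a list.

rank | idx | suffix
   0 |  19 | abcdeabedgd
   1 |  24 | abedgd
   2 |  15 | aedbabcdeabedgd
   3 |   2 | aefbegebagdcgaedbabcdeabedgd
   4 |  10 | agdcgaedbabcdeabedgd
   5 |  18 | babcdeabedgd
   6 |   1 | baefbegebagdcgaedbabcdeabedgd
   7 |   9 | bagdcgaedbabcdeabedgd
   8 |  20 | bcdeabedgd
   9 |  25 | bedgd
  10 |   5 | begebagdcgaedbabcdeabedgd
  11 |  21 | cdeabedgd
  12 |  13 | cgaedbabcdeabedgd
  13 |  29 | d
  14 |  17 | dbabcdeabedgd
  15 |  12 | dcgaedbabcdeabedgd
  16 |  22 | deabedgd
  17 |  27 | dgd
  18 |  23 | eabedgd
  19 |   0 | ebaefbegebagdcgaedbabcdeabedgd
  20 |   8 | ebagdcgaedbabcdeabedgd
  21 |  16 | edbabcdeabedgd
  22 |  26 | edgd
  23 |   3 | efbegebagdcgaedbabcdeabedgd
  24 |   6 | egebagdcgaedbabcdeabedgd
  25 |   4 | fbegebagdcgaedbabcdeabedgd
  26 |  14 | gaedbabcdeabedgd
  27 |  28 | gd
  28 |  11 | gdcgaedbabcdeabedgd
  29 |   7 | gebagdcgaedbabcdeabedgd

[19, 24, 15, 2, 10, 18, 1, 9, 20, 25, 5, 21, 13, 29, 17, 12, 22, 27, 23, 0, 8, 16, 26, 3, 6, 4, 14, 28, 11, 7]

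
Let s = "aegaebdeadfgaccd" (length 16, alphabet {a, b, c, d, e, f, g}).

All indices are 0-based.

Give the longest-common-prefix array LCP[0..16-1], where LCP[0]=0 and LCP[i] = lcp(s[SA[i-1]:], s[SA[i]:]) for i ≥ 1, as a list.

rank→(start, suffix):
  0 → (12, 'accd')
  1 → (8, 'adfgaccd')
  2 → (3, 'aebdeadfgaccd')
  3 → (0, 'aegaebdeadfgaccd')
  4 → (5, 'bdeadfgaccd')
  5 → (13, 'ccd')
  6 → (14, 'cd')
  7 → (15, 'd')
  8 → (6, 'deadfgaccd')
  9 → (9, 'dfgaccd')
  10 → (7, 'eadfgaccd')
  11 → (4, 'ebdeadfgaccd')
  12 → (1, 'egaebdeadfgaccd')
  13 → (10, 'fgaccd')
  14 → (11, 'gaccd')
  15 → (2, 'gaebdeadfgaccd')

SA = [12, 8, 3, 0, 5, 13, 14, 15, 6, 9, 7, 4, 1, 10, 11, 2]
[i] adj suffixes → lcp
  [1] 12/8 → 1 ('a')
  [2] 8/3 → 1 ('a')
  [3] 3/0 → 2 ('ae')
  [4] 0/5 → 0 ('')
  [5] 5/13 → 0 ('')
  [6] 13/14 → 1 ('c')
  [7] 14/15 → 0 ('')
  [8] 15/6 → 1 ('d')
  [9] 6/9 → 1 ('d')
  [10] 9/7 → 0 ('')
  [11] 7/4 → 1 ('e')
  [12] 4/1 → 1 ('e')
  [13] 1/10 → 0 ('')
  [14] 10/11 → 0 ('')
  [15] 11/2 → 2 ('ga')

[0, 1, 1, 2, 0, 0, 1, 0, 1, 1, 0, 1, 1, 0, 0, 2]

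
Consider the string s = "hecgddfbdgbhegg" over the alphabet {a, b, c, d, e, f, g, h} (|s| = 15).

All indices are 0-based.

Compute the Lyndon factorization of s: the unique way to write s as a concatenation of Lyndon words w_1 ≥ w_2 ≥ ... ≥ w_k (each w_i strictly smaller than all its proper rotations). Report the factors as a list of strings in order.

["h", "e", "cgddf", "bdgbhegg"]

emit factor 1: 'h' (i=0, period=1)
emit factor 2: 'e' (i=1, period=1)
emit factor 3: 'cgddf' (i=2, period=5)
emit factor 4: 'bdgbhegg' (i=7, period=8)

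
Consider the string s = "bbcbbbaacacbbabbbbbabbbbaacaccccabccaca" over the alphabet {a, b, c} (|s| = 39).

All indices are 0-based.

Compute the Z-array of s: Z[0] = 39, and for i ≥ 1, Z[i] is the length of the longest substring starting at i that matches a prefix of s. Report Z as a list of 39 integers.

Z[0]=39
i=1: outside box; Z[1]=1 scan→box=[1,2)
i=2: outside box; Z[2]=0
i=3: outside box; Z[3]=2 scan→box=[3,5)
i=4: min(r-i=1, Z[1]=1)=1; Z[4]=2 scan→box=[4,6)
i=5: min(r-i=1, Z[1]=1)=1; Z[5]=1
i=6: outside box; Z[6]=0
i=7: outside box; Z[7]=0
i=8: outside box; Z[8]=0
i=9: outside box; Z[9]=0
i=10: outside box; Z[10]=0
i=11: outside box; Z[11]=2 scan→box=[11,13)
i=12: min(r-i=1, Z[1]=1)=1; Z[12]=1
i=13: outside box; Z[13]=0
i=14: outside box; Z[14]=2 scan→box=[14,16)
i=15: min(r-i=1, Z[1]=1)=1; Z[15]=2 scan→box=[15,17)
i=16: min(r-i=1, Z[1]=1)=1; Z[16]=2 scan→box=[16,18)
i=17: min(r-i=1, Z[1]=1)=1; Z[17]=2 scan→box=[17,19)
i=18: min(r-i=1, Z[1]=1)=1; Z[18]=1
i=19: outside box; Z[19]=0
i=20: outside box; Z[20]=2 scan→box=[20,22)
i=21: min(r-i=1, Z[1]=1)=1; Z[21]=2 scan→box=[21,23)
i=22: min(r-i=1, Z[1]=1)=1; Z[22]=2 scan→box=[22,24)
i=23: min(r-i=1, Z[1]=1)=1; Z[23]=1
i=24: outside box; Z[24]=0
i=25: outside box; Z[25]=0
i=26: outside box; Z[26]=0
i=27: outside box; Z[27]=0
i=28: outside box; Z[28]=0
i=29: outside box; Z[29]=0
i=30: outside box; Z[30]=0
i=31: outside box; Z[31]=0
i=32: outside box; Z[32]=0
i=33: outside box; Z[33]=1 scan→box=[33,34)
i=34: outside box; Z[34]=0
i=35: outside box; Z[35]=0
i=36: outside box; Z[36]=0
i=37: outside box; Z[37]=0
i=38: outside box; Z[38]=0

[39, 1, 0, 2, 2, 1, 0, 0, 0, 0, 0, 2, 1, 0, 2, 2, 2, 2, 1, 0, 2, 2, 2, 1, 0, 0, 0, 0, 0, 0, 0, 0, 0, 1, 0, 0, 0, 0, 0]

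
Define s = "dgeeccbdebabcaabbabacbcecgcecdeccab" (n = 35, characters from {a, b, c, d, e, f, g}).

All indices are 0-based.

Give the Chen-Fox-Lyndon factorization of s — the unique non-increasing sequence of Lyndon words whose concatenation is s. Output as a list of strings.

emit factor 1: 'dgee' (i=0, period=4)
emit factor 2: 'c' (i=4, period=1)
emit factor 3: 'c' (i=5, period=1)
emit factor 4: 'bde' (i=6, period=3)
emit factor 5: 'b' (i=9, period=1)
emit factor 6: 'abc' (i=10, period=3)
emit factor 7: 'aabbabacbcecgcecdeccab' (i=13, period=22)

["dgee", "c", "c", "bde", "b", "abc", "aabbabacbcecgcecdeccab"]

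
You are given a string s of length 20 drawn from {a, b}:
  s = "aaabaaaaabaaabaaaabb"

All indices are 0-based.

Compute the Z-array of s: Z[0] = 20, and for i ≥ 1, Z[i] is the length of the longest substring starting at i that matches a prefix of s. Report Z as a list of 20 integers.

Z[0]=20
i=1: fresh scan; Z[1]=2 grow→box=[1,3)
i=2: min(r-i=1, Z[1]=2)=1; Z[2]=1
i=3: fresh scan; Z[3]=0
i=4: fresh scan; Z[4]=3 grow→box=[4,7)
i=5: min(r-i=2, Z[1]=2)=2; Z[5]=3 grow→box=[5,8)
i=6: min(r-i=2, Z[1]=2)=2; Z[6]=7 grow→box=[6,13)
i=7: min(r-i=6, Z[1]=2)=2; Z[7]=2
i=8: min(r-i=5, Z[2]=1)=1; Z[8]=1
i=9: min(r-i=4, Z[3]=0)=0; Z[9]=0
i=10: min(r-i=3, Z[4]=3)=3; Z[10]=8 grow→box=[10,18)
i=11: min(r-i=7, Z[1]=2)=2; Z[11]=2
i=12: min(r-i=6, Z[2]=1)=1; Z[12]=1
i=13: min(r-i=5, Z[3]=0)=0; Z[13]=0
i=14: min(r-i=4, Z[4]=3)=3; Z[14]=3
i=15: min(r-i=3, Z[5]=3)=3; Z[15]=4 grow→box=[15,19)
i=16: min(r-i=3, Z[1]=2)=2; Z[16]=2
i=17: min(r-i=2, Z[2]=1)=1; Z[17]=1
i=18: min(r-i=1, Z[3]=0)=0; Z[18]=0
i=19: fresh scan; Z[19]=0

[20, 2, 1, 0, 3, 3, 7, 2, 1, 0, 8, 2, 1, 0, 3, 4, 2, 1, 0, 0]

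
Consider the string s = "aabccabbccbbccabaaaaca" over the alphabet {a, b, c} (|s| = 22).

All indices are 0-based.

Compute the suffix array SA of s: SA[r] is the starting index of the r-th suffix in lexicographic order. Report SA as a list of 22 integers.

[21, 16, 17, 0, 18, 14, 5, 1, 19, 15, 10, 6, 11, 2, 7, 20, 13, 4, 9, 12, 3, 8]

rank | idx | suffix
   0 |  21 | a
   1 |  16 | aaaaca
   2 |  17 | aaaca
   3 |   0 | aabccabbccbbccabaaaaca
   4 |  18 | aaca
   5 |  14 | abaaaaca
   6 |   5 | abbccbbccabaaaaca
   7 |   1 | abccabbccbbccabaaaaca
   8 |  19 | aca
   9 |  15 | baaaaca
  10 |  10 | bbccabaaaaca
  11 |   6 | bbccbbccabaaaaca
  12 |  11 | bccabaaaaca
  13 |   2 | bccabbccbbccabaaaaca
  14 |   7 | bccbbccabaaaaca
  15 |  20 | ca
  16 |  13 | cabaaaaca
  17 |   4 | cabbccbbccabaaaaca
  18 |   9 | cbbccabaaaaca
  19 |  12 | ccabaaaaca
  20 |   3 | ccabbccbbccabaaaaca
  21 |   8 | ccbbccabaaaaca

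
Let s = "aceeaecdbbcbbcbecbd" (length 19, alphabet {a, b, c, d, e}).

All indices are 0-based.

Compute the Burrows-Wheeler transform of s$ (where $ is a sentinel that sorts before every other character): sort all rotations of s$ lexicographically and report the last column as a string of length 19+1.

d$edcbbccbebeabcebac

rank  rotation              last
    0  $aceeaecdbbcbbcbecbd  d
    1  aceeaecdbbcbbcbecbd$  $
    2  aecdbbcbbcbecbd$acee  e
    3  bbcbbcbecbd$aceeaecd  d
    4  bbcbecbd$aceeaecdbbc  c
    5  bcbbcbecbd$aceeaecdb  b
    6  bcbecbd$aceeaecdbbcb  b
    7  bd$aceeaecdbbcbbcbec  c
    8  becbd$aceeaecdbbcbbc  c
    9  cbbcbecbd$aceeaecdbb  b
   10  cbd$aceeaecdbbcbbcbe  e
   11  cbecbd$aceeaecdbbcbb  b
   12  cdbbcbbcbecbd$aceeae  e
   13  ceeaecdbbcbbcbecbd$a  a
   14  d$aceeaecdbbcbbcbecb  b
   15  dbbcbbcbecbd$aceeaec  c
   16  eaecdbbcbbcbecbd$ace  e
   17  ecbd$aceeaecdbbcbbcb  b
   18  ecdbbcbbcbecbd$aceea  a
   19  eeaecdbbcbbcbecbd$ac  c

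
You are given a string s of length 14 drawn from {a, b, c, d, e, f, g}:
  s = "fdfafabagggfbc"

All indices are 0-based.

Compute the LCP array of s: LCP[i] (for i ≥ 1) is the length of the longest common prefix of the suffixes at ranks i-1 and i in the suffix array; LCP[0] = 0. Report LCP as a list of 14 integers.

[0, 1, 1, 0, 1, 0, 0, 0, 2, 1, 1, 0, 1, 2]

rank→(start, suffix):
  0 → (5, 'abagggfbc')
  1 → (3, 'afabagggfbc')
  2 → (7, 'agggfbc')
  3 → (6, 'bagggfbc')
  4 → (12, 'bc')
  5 → (13, 'c')
  6 → (1, 'dfafabagggfbc')
  7 → (4, 'fabagggfbc')
  8 → (2, 'fafabagggfbc')
  9 → (11, 'fbc')
  10 → (0, 'fdfafabagggfbc')
  11 → (10, 'gfbc')
  12 → (9, 'ggfbc')
  13 → (8, 'gggfbc')

SA = [5, 3, 7, 6, 12, 13, 1, 4, 2, 11, 0, 10, 9, 8]
[i] adj suffixes → lcp
  [1] 5/3 → 1 ('a')
  [2] 3/7 → 1 ('a')
  [3] 7/6 → 0 ('')
  [4] 6/12 → 1 ('b')
  [5] 12/13 → 0 ('')
  [6] 13/1 → 0 ('')
  [7] 1/4 → 0 ('')
  [8] 4/2 → 2 ('fa')
  [9] 2/11 → 1 ('f')
  [10] 11/0 → 1 ('f')
  [11] 0/10 → 0 ('')
  [12] 10/9 → 1 ('g')
  [13] 9/8 → 2 ('gg')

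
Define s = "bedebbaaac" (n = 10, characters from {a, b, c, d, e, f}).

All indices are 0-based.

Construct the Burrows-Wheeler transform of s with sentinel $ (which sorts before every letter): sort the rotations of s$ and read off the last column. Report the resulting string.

rank  rotation     last
    0  $bedebbaaac  c
    1  aaac$bedebb  b
    2  aac$bedebba  a
    3  ac$bedebbaa  a
    4  baaac$bedeb  b
    5  bbaaac$bede  e
    6  bedebbaaac$  $
    7  c$bedebbaaa  a
    8  debbaaac$be  e
    9  ebbaaac$bed  d
   10  edebbaaac$b  b

cbaabe$aedb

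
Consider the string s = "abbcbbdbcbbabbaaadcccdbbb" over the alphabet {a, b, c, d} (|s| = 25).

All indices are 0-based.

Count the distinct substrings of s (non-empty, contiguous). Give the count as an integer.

rank | idx | suffix
   0 |  14 | aaadcccdbbb
   1 |  15 | aadcccdbbb
   2 |  11 | abbaaadcccdbbb
   3 |   0 | abbcbbdbcbbabbaaadcccdbbb
   4 |  16 | adcccdbbb
   5 |  24 | b
   6 |  13 | baaadcccdbbb
   7 |  10 | babbaaadcccdbbb
   8 |  23 | bb
   9 |  12 | bbaaadcccdbbb
  10 |   9 | bbabbaaadcccdbbb
  11 |  22 | bbb
  12 |   1 | bbcbbdbcbbabbaaadcccdbbb
  13 |   4 | bbdbcbbabbaaadcccdbbb
  14 |   7 | bcbbabbaaadcccdbbb
  15 |   2 | bcbbdbcbbabbaaadcccdbbb
  16 |   5 | bdbcbbabbaaadcccdbbb
  17 |   8 | cbbabbaaadcccdbbb
  18 |   3 | cbbdbcbbabbaaadcccdbbb
  19 |  18 | cccdbbb
  20 |  19 | ccdbbb
  21 |  20 | cdbbb
  22 |  21 | dbbb
  23 |   6 | dbcbbabbaaadcccdbbb
  24 |  17 | dcccdbbb

SA = [14, 15, 11, 0, 16, 24, 13, 10, 23, 12, 9, 22, 1, 4, 7, 2, 5, 8, 3, 18, 19, 20, 21, 6, 17]
[i] adj suffixes → lcp
  [1] 14/15 → 2 ('aa')
  [2] 15/11 → 1 ('a')
  [3] 11/0 → 3 ('abb')
  [4] 0/16 → 1 ('a')
  [5] 16/24 → 0 ('')
  [6] 24/13 → 1 ('b')
  [7] 13/10 → 2 ('ba')
  [8] 10/23 → 1 ('b')
  [9] 23/12 → 2 ('bb')
  [10] 12/9 → 3 ('bba')
  [11] 9/22 → 2 ('bb')
  [12] 22/1 → 2 ('bb')
  [13] 1/4 → 2 ('bb')
  [14] 4/7 → 1 ('b')
  [15] 7/2 → 4 ('bcbb')
  [16] 2/5 → 1 ('b')
  [17] 5/8 → 0 ('')
  [18] 8/3 → 3 ('cbb')
  [19] 3/18 → 1 ('c')
  [20] 18/19 → 2 ('cc')
  [21] 19/20 → 1 ('c')
  [22] 20/21 → 0 ('')
  [23] 21/6 → 2 ('db')
  [24] 6/17 → 1 ('d')

n(n+1)/2 = 25·26/2 = 325
Σ LCP = 0 + 2 + 1 + 3 + 1 + 0 + 1 + 2 + 1 + 2 + 3 + 2 + 2 + 2 + 1 + 4 + 1 + 0 + 3 + 1 + 2 + 1 + 0 + 2 + 1 = 38
distinct = 325 − 38 = 287

287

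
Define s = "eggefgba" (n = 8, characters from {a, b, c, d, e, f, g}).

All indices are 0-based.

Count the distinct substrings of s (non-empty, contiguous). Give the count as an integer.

rank | idx | suffix
   0 |   7 | a
   1 |   6 | ba
   2 |   3 | efgba
   3 |   0 | eggefgba
   4 |   4 | fgba
   5 |   5 | gba
   6 |   2 | gefgba
   7 |   1 | ggefgba

SA = [7, 6, 3, 0, 4, 5, 2, 1]
i: (SA[i-1],SA[i]) lcp shared
  1: (7,6) 0 ''
  2: (6,3) 0 ''
  3: (3,0) 1 'e'
  4: (0,4) 0 ''
  5: (4,5) 0 ''
  6: (5,2) 1 'g'
  7: (2,1) 1 'g'

n(n+1)/2 = 8·9/2 = 36
Σ LCP = 0 + 0 + 0 + 1 + 0 + 0 + 1 + 1 = 3
distinct = 36 − 3 = 33

33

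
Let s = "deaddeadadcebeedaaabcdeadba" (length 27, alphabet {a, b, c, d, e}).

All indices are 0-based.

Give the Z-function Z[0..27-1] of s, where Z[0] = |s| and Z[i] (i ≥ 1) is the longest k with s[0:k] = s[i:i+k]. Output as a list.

Z[0]=27
i=1: i≥r, start 0; Z[1]=0
i=2: i≥r, start 0; Z[2]=0
i=3: i≥r, start 0; Z[3]=1 grow→box=[3,4)
i=4: i≥r, start 0; Z[4]=4 grow→box=[4,8)
i=5: min(r-i=3, Z[1]=0)=0; Z[5]=0
i=6: min(r-i=2, Z[2]=0)=0; Z[6]=0
i=7: min(r-i=1, Z[3]=1)=1; Z[7]=1
i=8: i≥r, start 0; Z[8]=0
i=9: i≥r, start 0; Z[9]=1 grow→box=[9,10)
i=10: i≥r, start 0; Z[10]=0
i=11: i≥r, start 0; Z[11]=0
i=12: i≥r, start 0; Z[12]=0
i=13: i≥r, start 0; Z[13]=0
i=14: i≥r, start 0; Z[14]=0
i=15: i≥r, start 0; Z[15]=1 grow→box=[15,16)
i=16: i≥r, start 0; Z[16]=0
i=17: i≥r, start 0; Z[17]=0
i=18: i≥r, start 0; Z[18]=0
i=19: i≥r, start 0; Z[19]=0
i=20: i≥r, start 0; Z[20]=0
i=21: i≥r, start 0; Z[21]=4 grow→box=[21,25)
i=22: min(r-i=3, Z[1]=0)=0; Z[22]=0
i=23: min(r-i=2, Z[2]=0)=0; Z[23]=0
i=24: min(r-i=1, Z[3]=1)=1; Z[24]=1
i=25: i≥r, start 0; Z[25]=0
i=26: i≥r, start 0; Z[26]=0

[27, 0, 0, 1, 4, 0, 0, 1, 0, 1, 0, 0, 0, 0, 0, 1, 0, 0, 0, 0, 0, 4, 0, 0, 1, 0, 0]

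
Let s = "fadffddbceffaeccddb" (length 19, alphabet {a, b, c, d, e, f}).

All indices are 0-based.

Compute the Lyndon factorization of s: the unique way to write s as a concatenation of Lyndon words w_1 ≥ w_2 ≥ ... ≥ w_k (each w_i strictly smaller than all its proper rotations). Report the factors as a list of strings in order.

["f", "adffddbceffaeccddb"]

emit factor 1: 'f' (i=0, period=1)
emit factor 2: 'adffddbceffaeccddb' (i=1, period=18)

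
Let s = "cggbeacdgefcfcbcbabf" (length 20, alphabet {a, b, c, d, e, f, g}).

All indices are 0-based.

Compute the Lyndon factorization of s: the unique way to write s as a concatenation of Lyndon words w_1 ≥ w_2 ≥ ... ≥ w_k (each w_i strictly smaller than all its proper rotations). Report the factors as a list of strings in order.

["cgg", "be", "acdgefcfcbcb", "abf"]

emit factor 1: 'cgg' (i=0, period=3)
emit factor 2: 'be' (i=3, period=2)
emit factor 3: 'acdgefcfcbcb' (i=5, period=12)
emit factor 4: 'abf' (i=17, period=3)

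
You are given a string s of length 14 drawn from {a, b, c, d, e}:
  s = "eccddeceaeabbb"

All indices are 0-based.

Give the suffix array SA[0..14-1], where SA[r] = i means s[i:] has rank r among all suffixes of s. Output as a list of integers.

sorted suffixes:
  #0 SA[0]=10  'abbb'
  #1 SA[1]=8  'aeabbb'
  #2 SA[2]=13  'b'
  #3 SA[3]=12  'bb'
  #4 SA[4]=11  'bbb'
  #5 SA[5]=1  'ccddeceaeabbb'
  #6 SA[6]=2  'cddeceaeabbb'
  #7 SA[7]=6  'ceaeabbb'
  #8 SA[8]=3  'ddeceaeabbb'
  #9 SA[9]=4  'deceaeabbb'
  #10 SA[10]=9  'eabbb'
  #11 SA[11]=7  'eaeabbb'
  #12 SA[12]=0  'eccddeceaeabbb'
  #13 SA[13]=5  'eceaeabbb'

[10, 8, 13, 12, 11, 1, 2, 6, 3, 4, 9, 7, 0, 5]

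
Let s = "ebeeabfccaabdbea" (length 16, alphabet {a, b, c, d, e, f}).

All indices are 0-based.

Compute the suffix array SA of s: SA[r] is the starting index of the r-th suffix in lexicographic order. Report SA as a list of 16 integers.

[15, 9, 10, 4, 11, 13, 1, 5, 8, 7, 12, 14, 3, 0, 2, 6]

rank→(start, suffix):
  0 → (15, 'a')
  1 → (9, 'aabdbea')
  2 → (10, 'abdbea')
  3 → (4, 'abfccaabdbea')
  4 → (11, 'bdbea')
  5 → (13, 'bea')
  6 → (1, 'beeabfccaabdbea')
  7 → (5, 'bfccaabdbea')
  8 → (8, 'caabdbea')
  9 → (7, 'ccaabdbea')
  10 → (12, 'dbea')
  11 → (14, 'ea')
  12 → (3, 'eabfccaabdbea')
  13 → (0, 'ebeeabfccaabdbea')
  14 → (2, 'eeabfccaabdbea')
  15 → (6, 'fccaabdbea')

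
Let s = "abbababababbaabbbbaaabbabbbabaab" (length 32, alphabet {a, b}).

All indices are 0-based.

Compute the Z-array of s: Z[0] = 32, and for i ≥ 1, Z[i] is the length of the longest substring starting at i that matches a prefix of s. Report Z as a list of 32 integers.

Z[0]=32
i=1: fresh scan; Z[1]=0
i=2: fresh scan; Z[2]=0
i=3: fresh scan; Z[3]=2 extend→box=[3,5)
i=4: min(r-i=1, Z[1]=0)=0; Z[4]=0
i=5: fresh scan; Z[5]=2 extend→box=[5,7)
i=6: min(r-i=1, Z[1]=0)=0; Z[6]=0
i=7: fresh scan; Z[7]=2 extend→box=[7,9)
i=8: min(r-i=1, Z[1]=0)=0; Z[8]=0
i=9: fresh scan; Z[9]=4 extend→box=[9,13)
i=10: min(r-i=3, Z[1]=0)=0; Z[10]=0
i=11: min(r-i=2, Z[2]=0)=0; Z[11]=0
i=12: min(r-i=1, Z[3]=2)=1; Z[12]=1
i=13: fresh scan; Z[13]=3 extend→box=[13,16)
i=14: min(r-i=2, Z[1]=0)=0; Z[14]=0
i=15: min(r-i=1, Z[2]=0)=0; Z[15]=0
i=16: fresh scan; Z[16]=0
i=17: fresh scan; Z[17]=0
i=18: fresh scan; Z[18]=1 extend→box=[18,19)
i=19: fresh scan; Z[19]=1 extend→box=[19,20)
i=20: fresh scan; Z[20]=5 extend→box=[20,25)
i=21: min(r-i=4, Z[1]=0)=0; Z[21]=0
i=22: min(r-i=3, Z[2]=0)=0; Z[22]=0
i=23: min(r-i=2, Z[3]=2)=2; Z[23]=3 extend→box=[23,26)
i=24: min(r-i=2, Z[1]=0)=0; Z[24]=0
i=25: min(r-i=1, Z[2]=0)=0; Z[25]=0
i=26: fresh scan; Z[26]=0
i=27: fresh scan; Z[27]=2 extend→box=[27,29)
i=28: min(r-i=1, Z[1]=0)=0; Z[28]=0
i=29: fresh scan; Z[29]=1 extend→box=[29,30)
i=30: fresh scan; Z[30]=2 extend→box=[30,32)
i=31: min(r-i=1, Z[1]=0)=0; Z[31]=0

[32, 0, 0, 2, 0, 2, 0, 2, 0, 4, 0, 0, 1, 3, 0, 0, 0, 0, 1, 1, 5, 0, 0, 3, 0, 0, 0, 2, 0, 1, 2, 0]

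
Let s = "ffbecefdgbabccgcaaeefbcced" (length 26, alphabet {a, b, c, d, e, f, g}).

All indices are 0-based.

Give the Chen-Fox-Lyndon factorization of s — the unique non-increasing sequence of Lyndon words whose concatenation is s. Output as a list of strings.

["f", "f", "becefdg", "b", "abccgc", "aaeefbcced"]

emit factor 1: 'f' (i=0, period=1)
emit factor 2: 'f' (i=1, period=1)
emit factor 3: 'becefdg' (i=2, period=7)
emit factor 4: 'b' (i=9, period=1)
emit factor 5: 'abccgc' (i=10, period=6)
emit factor 6: 'aaeefbcced' (i=16, period=10)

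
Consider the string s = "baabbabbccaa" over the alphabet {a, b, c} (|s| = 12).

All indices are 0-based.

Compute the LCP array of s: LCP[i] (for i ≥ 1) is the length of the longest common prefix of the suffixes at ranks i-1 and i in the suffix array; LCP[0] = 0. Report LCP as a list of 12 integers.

[0, 1, 2, 1, 3, 0, 2, 1, 2, 1, 0, 1]

rank→(start, suffix):
  0 → (11, 'a')
  1 → (10, 'aa')
  2 → (1, 'aabbabbccaa')
  3 → (2, 'abbabbccaa')
  4 → (5, 'abbccaa')
  5 → (0, 'baabbabbccaa')
  6 → (4, 'babbccaa')
  7 → (3, 'bbabbccaa')
  8 → (6, 'bbccaa')
  9 → (7, 'bccaa')
  10 → (9, 'caa')
  11 → (8, 'ccaa')

SA = [11, 10, 1, 2, 5, 0, 4, 3, 6, 7, 9, 8]
[i] adj suffixes → lcp
  [1] 11/10 → 1 ('a')
  [2] 10/1 → 2 ('aa')
  [3] 1/2 → 1 ('a')
  [4] 2/5 → 3 ('abb')
  [5] 5/0 → 0 ('')
  [6] 0/4 → 2 ('ba')
  [7] 4/3 → 1 ('b')
  [8] 3/6 → 2 ('bb')
  [9] 6/7 → 1 ('b')
  [10] 7/9 → 0 ('')
  [11] 9/8 → 1 ('c')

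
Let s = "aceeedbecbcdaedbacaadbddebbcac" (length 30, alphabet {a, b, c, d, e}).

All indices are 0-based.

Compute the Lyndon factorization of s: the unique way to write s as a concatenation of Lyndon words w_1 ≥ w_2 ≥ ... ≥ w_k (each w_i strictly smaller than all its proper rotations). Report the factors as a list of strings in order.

emit factor 1: 'aceeedbecbcdaedb' (i=0, period=16)
emit factor 2: 'ac' (i=16, period=2)
emit factor 3: 'aadbddebbcac' (i=18, period=12)

["aceeedbecbcdaedb", "ac", "aadbddebbcac"]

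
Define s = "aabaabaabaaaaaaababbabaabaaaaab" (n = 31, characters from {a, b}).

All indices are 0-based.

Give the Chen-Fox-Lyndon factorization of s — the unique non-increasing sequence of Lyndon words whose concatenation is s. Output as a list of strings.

["aab", "aab", "aab", "aaaaaaababbabaabaaaaab"]

emit factor 1: 'aab' (i=0, period=3)
emit factor 2: 'aab' (i=3, period=3)
emit factor 3: 'aab' (i=6, period=3)
emit factor 4: 'aaaaaaababbabaabaaaaab' (i=9, period=22)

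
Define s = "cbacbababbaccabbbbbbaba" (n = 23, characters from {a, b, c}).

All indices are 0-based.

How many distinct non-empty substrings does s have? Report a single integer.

227

sorted suffixes:
  #0 SA[0]=22  'a'
  #1 SA[1]=20  'aba'
  #2 SA[2]=5  'ababbaccabbbbbbaba'
  #3 SA[3]=7  'abbaccabbbbbbaba'
  #4 SA[4]=13  'abbbbbbaba'
  #5 SA[5]=2  'acbababbaccabbbbbbaba'
  #6 SA[6]=10  'accabbbbbbaba'
  #7 SA[7]=21  'ba'
  #8 SA[8]=19  'baba'
  #9 SA[9]=4  'bababbaccabbbbbbaba'
  #10 SA[10]=6  'babbaccabbbbbbaba'
  #11 SA[11]=1  'bacbababbaccabbbbbbaba'
  #12 SA[12]=9  'baccabbbbbbaba'
  #13 SA[13]=18  'bbaba'
  #14 SA[14]=8  'bbaccabbbbbbaba'
  #15 SA[15]=17  'bbbaba'
  #16 SA[16]=16  'bbbbaba'
  #17 SA[17]=15  'bbbbbaba'
  #18 SA[18]=14  'bbbbbbaba'
  #19 SA[19]=12  'cabbbbbbaba'
  #20 SA[20]=3  'cbababbaccabbbbbbaba'
  #21 SA[21]=0  'cbacbababbaccabbbbbbaba'
  #22 SA[22]=11  'ccabbbbbbaba'

SA = [22, 20, 5, 7, 13, 2, 10, 21, 19, 4, 6, 1, 9, 18, 8, 17, 16, 15, 14, 12, 3, 0, 11]
rank  pair      lcp
   1  s[22:],s[20:]  1  'a'
   2  s[20:],s[5:]  3  'aba'
   3  s[5:],s[7:]  2  'ab'
   4  s[7:],s[13:]  3  'abb'
   5  s[13:],s[2:]  1  'a'
   6  s[2:],s[10:]  2  'ac'
   7  s[10:],s[21:]  0  ''
   8  s[21:],s[19:]  2  'ba'
   9  s[19:],s[4:]  4  'baba'
  10  s[4:],s[6:]  3  'bab'
  11  s[6:],s[1:]  2  'ba'
  12  s[1:],s[9:]  3  'bac'
  13  s[9:],s[18:]  1  'b'
  14  s[18:],s[8:]  3  'bba'
  15  s[8:],s[17:]  2  'bb'
  16  s[17:],s[16:]  3  'bbb'
  17  s[16:],s[15:]  4  'bbbb'
  18  s[15:],s[14:]  5  'bbbbb'
  19  s[14:],s[12:]  0  ''
  20  s[12:],s[3:]  1  'c'
  21  s[3:],s[0:]  3  'cba'
  22  s[0:],s[11:]  1  'c'

n(n+1)/2 = 23·24/2 = 276
Σ LCP = 0 + 1 + 3 + 2 + 3 + 1 + 2 + 0 + 2 + 4 + 3 + 2 + 3 + 1 + 3 + 2 + 3 + 4 + 5 + 0 + 1 + 3 + 1 = 49
distinct = 276 − 49 = 227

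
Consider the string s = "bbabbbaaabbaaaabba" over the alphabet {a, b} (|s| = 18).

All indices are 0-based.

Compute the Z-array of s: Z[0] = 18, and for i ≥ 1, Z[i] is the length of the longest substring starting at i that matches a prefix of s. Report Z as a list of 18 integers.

Z[0]=18
i=1: fresh scan; Z[1]=1 scan→box=[1,2)
i=2: fresh scan; Z[2]=0
i=3: fresh scan; Z[3]=2 scan→box=[3,5)
i=4: min(r-i=1, Z[1]=1)=1; Z[4]=3 scan→box=[4,7)
i=5: min(r-i=2, Z[1]=1)=1; Z[5]=1
i=6: min(r-i=1, Z[2]=0)=0; Z[6]=0
i=7: fresh scan; Z[7]=0
i=8: fresh scan; Z[8]=0
i=9: fresh scan; Z[9]=3 scan→box=[9,12)
i=10: min(r-i=2, Z[1]=1)=1; Z[10]=1
i=11: min(r-i=1, Z[2]=0)=0; Z[11]=0
i=12: fresh scan; Z[12]=0
i=13: fresh scan; Z[13]=0
i=14: fresh scan; Z[14]=0
i=15: fresh scan; Z[15]=3 scan→box=[15,18)
i=16: min(r-i=2, Z[1]=1)=1; Z[16]=1
i=17: min(r-i=1, Z[2]=0)=0; Z[17]=0

[18, 1, 0, 2, 3, 1, 0, 0, 0, 3, 1, 0, 0, 0, 0, 3, 1, 0]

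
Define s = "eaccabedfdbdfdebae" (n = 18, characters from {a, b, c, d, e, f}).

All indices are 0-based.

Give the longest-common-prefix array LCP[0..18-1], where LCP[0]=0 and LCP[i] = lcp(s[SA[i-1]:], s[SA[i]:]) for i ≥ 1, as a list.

sorted suffixes:
  #0 SA[0]=4  'abedfdbdfdebae'
  #1 SA[1]=1  'accabedfdbdfdebae'
  #2 SA[2]=16  'ae'
  #3 SA[3]=15  'bae'
  #4 SA[4]=10  'bdfdebae'
  #5 SA[5]=5  'bedfdbdfdebae'
  #6 SA[6]=3  'cabedfdbdfdebae'
  #7 SA[7]=2  'ccabedfdbdfdebae'
  #8 SA[8]=9  'dbdfdebae'
  #9 SA[9]=13  'debae'
  #10 SA[10]=7  'dfdbdfdebae'
  #11 SA[11]=11  'dfdebae'
  #12 SA[12]=17  'e'
  #13 SA[13]=0  'eaccabedfdbdfdebae'
  #14 SA[14]=14  'ebae'
  #15 SA[15]=6  'edfdbdfdebae'
  #16 SA[16]=8  'fdbdfdebae'
  #17 SA[17]=12  'fdebae'

SA = [4, 1, 16, 15, 10, 5, 3, 2, 9, 13, 7, 11, 17, 0, 14, 6, 8, 12]
i: (SA[i-1],SA[i]) lcp shared
  1: (4,1) 1 'a'
  2: (1,16) 1 'a'
  3: (16,15) 0 ''
  4: (15,10) 1 'b'
  5: (10,5) 1 'b'
  6: (5,3) 0 ''
  7: (3,2) 1 'c'
  8: (2,9) 0 ''
  9: (9,13) 1 'd'
  10: (13,7) 1 'd'
  11: (7,11) 3 'dfd'
  12: (11,17) 0 ''
  13: (17,0) 1 'e'
  14: (0,14) 1 'e'
  15: (14,6) 1 'e'
  16: (6,8) 0 ''
  17: (8,12) 2 'fd'

[0, 1, 1, 0, 1, 1, 0, 1, 0, 1, 1, 3, 0, 1, 1, 1, 0, 2]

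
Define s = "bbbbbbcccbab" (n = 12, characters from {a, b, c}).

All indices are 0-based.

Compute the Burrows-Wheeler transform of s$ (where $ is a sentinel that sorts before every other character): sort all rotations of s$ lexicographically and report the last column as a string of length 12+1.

bbac$bbbbbccb

rank  rotation       last
    0  $bbbbbbcccbab  b
    1  ab$bbbbbbcccb  b
    2  b$bbbbbbcccba  a
    3  bab$bbbbbbccc  c
    4  bbbbbbcccbab$  $
    5  bbbbbcccbab$b  b
    6  bbbbcccbab$bb  b
    7  bbbcccbab$bbb  b
    8  bbcccbab$bbbb  b
    9  bcccbab$bbbbb  b
   10  cbab$bbbbbbcc  c
   11  ccbab$bbbbbbc  c
   12  cccbab$bbbbbb  b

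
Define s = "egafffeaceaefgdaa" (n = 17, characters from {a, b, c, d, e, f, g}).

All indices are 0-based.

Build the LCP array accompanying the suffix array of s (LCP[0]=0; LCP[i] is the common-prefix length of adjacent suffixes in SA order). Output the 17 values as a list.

[0, 1, 1, 1, 1, 0, 0, 0, 2, 1, 1, 0, 1, 2, 1, 0, 1]

rank→(start, suffix):
  0 → (16, 'a')
  1 → (15, 'aa')
  2 → (7, 'aceaefgdaa')
  3 → (10, 'aefgdaa')
  4 → (2, 'afffeaceaefgdaa')
  5 → (8, 'ceaefgdaa')
  6 → (14, 'daa')
  7 → (6, 'eaceaefgdaa')
  8 → (9, 'eaefgdaa')
  9 → (11, 'efgdaa')
  10 → (0, 'egafffeaceaefgdaa')
  11 → (5, 'feaceaefgdaa')
  12 → (4, 'ffeaceaefgdaa')
  13 → (3, 'fffeaceaefgdaa')
  14 → (12, 'fgdaa')
  15 → (1, 'gafffeaceaefgdaa')
  16 → (13, 'gdaa')

SA = [16, 15, 7, 10, 2, 8, 14, 6, 9, 11, 0, 5, 4, 3, 12, 1, 13]
rank  pair      lcp
   1  s[16:],s[15:]  1  'a'
   2  s[15:],s[7:]  1  'a'
   3  s[7:],s[10:]  1  'a'
   4  s[10:],s[2:]  1  'a'
   5  s[2:],s[8:]  0  ''
   6  s[8:],s[14:]  0  ''
   7  s[14:],s[6:]  0  ''
   8  s[6:],s[9:]  2  'ea'
   9  s[9:],s[11:]  1  'e'
  10  s[11:],s[0:]  1  'e'
  11  s[0:],s[5:]  0  ''
  12  s[5:],s[4:]  1  'f'
  13  s[4:],s[3:]  2  'ff'
  14  s[3:],s[12:]  1  'f'
  15  s[12:],s[1:]  0  ''
  16  s[1:],s[13:]  1  'g'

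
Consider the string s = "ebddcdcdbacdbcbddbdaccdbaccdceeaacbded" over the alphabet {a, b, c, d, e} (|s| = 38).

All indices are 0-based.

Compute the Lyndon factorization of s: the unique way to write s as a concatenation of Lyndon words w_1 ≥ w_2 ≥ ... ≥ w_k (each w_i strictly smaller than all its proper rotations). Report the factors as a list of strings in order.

emit factor 1: 'e' (i=0, period=1)
emit factor 2: 'bddcdcd' (i=1, period=7)
emit factor 3: 'b' (i=8, period=1)
emit factor 4: 'acdbcbddbd' (i=9, period=10)
emit factor 5: 'accdbaccdcee' (i=19, period=12)
emit factor 6: 'aacbded' (i=31, period=7)

["e", "bddcdcd", "b", "acdbcbddbd", "accdbaccdcee", "aacbded"]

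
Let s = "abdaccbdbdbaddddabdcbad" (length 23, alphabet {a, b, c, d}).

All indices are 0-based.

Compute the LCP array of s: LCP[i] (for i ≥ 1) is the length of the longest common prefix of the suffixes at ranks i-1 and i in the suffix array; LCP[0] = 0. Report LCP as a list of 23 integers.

rank→(start, suffix):
  0 → (0, 'abdaccbdbdbaddddabdcbad')
  1 → (16, 'abdcbad')
  2 → (3, 'accbdbdbaddddabdcbad')
  3 → (21, 'ad')
  4 → (11, 'addddabdcbad')
  5 → (20, 'bad')
  6 → (10, 'baddddabdcbad')
  7 → (1, 'bdaccbdbdbaddddabdcbad')
  8 → (8, 'bdbaddddabdcbad')
  9 → (6, 'bdbdbaddddabdcbad')
  10 → (17, 'bdcbad')
  11 → (19, 'cbad')
  12 → (5, 'cbdbdbaddddabdcbad')
  13 → (4, 'ccbdbdbaddddabdcbad')
  14 → (22, 'd')
  15 → (15, 'dabdcbad')
  16 → (2, 'daccbdbdbaddddabdcbad')
  17 → (9, 'dbaddddabdcbad')
  18 → (7, 'dbdbaddddabdcbad')
  19 → (18, 'dcbad')
  20 → (14, 'ddabdcbad')
  21 → (13, 'dddabdcbad')
  22 → (12, 'ddddabdcbad')

SA = [0, 16, 3, 21, 11, 20, 10, 1, 8, 6, 17, 19, 5, 4, 22, 15, 2, 9, 7, 18, 14, 13, 12]
i: (SA[i-1],SA[i]) lcp shared
  1: (0,16) 3 'abd'
  2: (16,3) 1 'a'
  3: (3,21) 1 'a'
  4: (21,11) 2 'ad'
  5: (11,20) 0 ''
  6: (20,10) 3 'bad'
  7: (10,1) 1 'b'
  8: (1,8) 2 'bd'
  9: (8,6) 3 'bdb'
  10: (6,17) 2 'bd'
  11: (17,19) 0 ''
  12: (19,5) 2 'cb'
  13: (5,4) 1 'c'
  14: (4,22) 0 ''
  15: (22,15) 1 'd'
  16: (15,2) 2 'da'
  17: (2,9) 1 'd'
  18: (9,7) 2 'db'
  19: (7,18) 1 'd'
  20: (18,14) 1 'd'
  21: (14,13) 2 'dd'
  22: (13,12) 3 'ddd'

[0, 3, 1, 1, 2, 0, 3, 1, 2, 3, 2, 0, 2, 1, 0, 1, 2, 1, 2, 1, 1, 2, 3]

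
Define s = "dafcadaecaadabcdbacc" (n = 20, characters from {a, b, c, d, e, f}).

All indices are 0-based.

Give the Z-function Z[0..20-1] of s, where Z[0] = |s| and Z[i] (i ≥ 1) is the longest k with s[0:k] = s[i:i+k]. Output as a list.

[20, 0, 0, 0, 0, 2, 0, 0, 0, 0, 0, 2, 0, 0, 0, 1, 0, 0, 0, 0]

Z[0]=20
i=1: i≥r, start 0; Z[1]=0
i=2: i≥r, start 0; Z[2]=0
i=3: i≥r, start 0; Z[3]=0
i=4: i≥r, start 0; Z[4]=0
i=5: i≥r, start 0; Z[5]=2 scan→box=[5,7)
i=6: min(r-i=1, Z[1]=0)=0; Z[6]=0
i=7: i≥r, start 0; Z[7]=0
i=8: i≥r, start 0; Z[8]=0
i=9: i≥r, start 0; Z[9]=0
i=10: i≥r, start 0; Z[10]=0
i=11: i≥r, start 0; Z[11]=2 scan→box=[11,13)
i=12: min(r-i=1, Z[1]=0)=0; Z[12]=0
i=13: i≥r, start 0; Z[13]=0
i=14: i≥r, start 0; Z[14]=0
i=15: i≥r, start 0; Z[15]=1 scan→box=[15,16)
i=16: i≥r, start 0; Z[16]=0
i=17: i≥r, start 0; Z[17]=0
i=18: i≥r, start 0; Z[18]=0
i=19: i≥r, start 0; Z[19]=0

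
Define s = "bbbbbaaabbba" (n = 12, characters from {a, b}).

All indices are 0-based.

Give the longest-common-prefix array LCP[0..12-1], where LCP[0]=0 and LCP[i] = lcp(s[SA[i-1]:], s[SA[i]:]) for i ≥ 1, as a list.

[0, 1, 2, 1, 0, 2, 1, 3, 2, 4, 3, 4]

rank | idx | suffix
   0 |  11 | a
   1 |   5 | aaabbba
   2 |   6 | aabbba
   3 |   7 | abbba
   4 |  10 | ba
   5 |   4 | baaabbba
   6 |   9 | bba
   7 |   3 | bbaaabbba
   8 |   8 | bbba
   9 |   2 | bbbaaabbba
  10 |   1 | bbbbaaabbba
  11 |   0 | bbbbbaaabbba

SA = [11, 5, 6, 7, 10, 4, 9, 3, 8, 2, 1, 0]
[i] adj suffixes → lcp
  [1] 11/5 → 1 ('a')
  [2] 5/6 → 2 ('aa')
  [3] 6/7 → 1 ('a')
  [4] 7/10 → 0 ('')
  [5] 10/4 → 2 ('ba')
  [6] 4/9 → 1 ('b')
  [7] 9/3 → 3 ('bba')
  [8] 3/8 → 2 ('bb')
  [9] 8/2 → 4 ('bbba')
  [10] 2/1 → 3 ('bbb')
  [11] 1/0 → 4 ('bbbb')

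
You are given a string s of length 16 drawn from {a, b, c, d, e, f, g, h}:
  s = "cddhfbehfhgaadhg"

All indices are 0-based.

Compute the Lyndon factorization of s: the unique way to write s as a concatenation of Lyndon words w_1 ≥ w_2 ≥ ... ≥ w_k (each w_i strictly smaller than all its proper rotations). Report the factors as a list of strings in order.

["cddhf", "behfhg", "aadhg"]

emit factor 1: 'cddhf' (i=0, period=5)
emit factor 2: 'behfhg' (i=5, period=6)
emit factor 3: 'aadhg' (i=11, period=5)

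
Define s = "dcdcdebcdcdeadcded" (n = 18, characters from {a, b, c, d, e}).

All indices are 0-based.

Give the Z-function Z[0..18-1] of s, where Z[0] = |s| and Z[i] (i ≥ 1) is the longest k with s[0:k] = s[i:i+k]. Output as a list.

Z[0]=18
i=1: fresh scan; Z[1]=0
i=2: fresh scan; Z[2]=3 extend→box=[2,5)
i=3: min(r-i=2, Z[1]=0)=0; Z[3]=0
i=4: min(r-i=1, Z[2]=3)=1; Z[4]=1
i=5: fresh scan; Z[5]=0
i=6: fresh scan; Z[6]=0
i=7: fresh scan; Z[7]=0
i=8: fresh scan; Z[8]=3 extend→box=[8,11)
i=9: min(r-i=2, Z[1]=0)=0; Z[9]=0
i=10: min(r-i=1, Z[2]=3)=1; Z[10]=1
i=11: fresh scan; Z[11]=0
i=12: fresh scan; Z[12]=0
i=13: fresh scan; Z[13]=3 extend→box=[13,16)
i=14: min(r-i=2, Z[1]=0)=0; Z[14]=0
i=15: min(r-i=1, Z[2]=3)=1; Z[15]=1
i=16: fresh scan; Z[16]=0
i=17: fresh scan; Z[17]=1 extend→box=[17,18)

[18, 0, 3, 0, 1, 0, 0, 0, 3, 0, 1, 0, 0, 3, 0, 1, 0, 1]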